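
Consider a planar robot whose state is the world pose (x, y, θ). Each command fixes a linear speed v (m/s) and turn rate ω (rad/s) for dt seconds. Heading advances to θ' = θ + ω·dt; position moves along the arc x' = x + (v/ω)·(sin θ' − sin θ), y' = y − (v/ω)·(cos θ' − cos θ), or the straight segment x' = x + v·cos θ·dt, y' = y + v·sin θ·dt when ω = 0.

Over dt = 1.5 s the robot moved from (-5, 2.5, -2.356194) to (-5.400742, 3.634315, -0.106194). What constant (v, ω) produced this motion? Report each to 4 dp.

Δθ = -0.106194 − -2.356194 = 2.250000
ω = Δθ/dt = 2.250000/1.5 = 1.5000
R = −Δy/(cos θ' − cos θ) = -0.6667
v = R·ω = -0.6667·1.5000 = -1.0000

v = -1.0000, ω = 1.5000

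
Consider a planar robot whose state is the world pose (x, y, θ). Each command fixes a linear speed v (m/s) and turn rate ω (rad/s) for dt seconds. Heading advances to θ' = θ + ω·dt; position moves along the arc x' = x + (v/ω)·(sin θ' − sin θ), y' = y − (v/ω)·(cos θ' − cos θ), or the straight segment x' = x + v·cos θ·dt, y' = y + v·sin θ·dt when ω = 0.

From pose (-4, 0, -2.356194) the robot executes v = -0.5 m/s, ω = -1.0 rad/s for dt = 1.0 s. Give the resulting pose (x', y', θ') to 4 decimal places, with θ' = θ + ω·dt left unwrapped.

(-3.5400, 0.1350, -3.3562)

θ' = -2.3562 + -1.0·1.0 = -3.3562
R = v/ω = -0.5/-1.0 = 0.5000
x' = -4 + 0.5000·(sin -3.3562 − sin -2.3562) = -3.5400
y' = 0 − 0.5000·(cos -3.3562 − cos -2.3562) = 0.1350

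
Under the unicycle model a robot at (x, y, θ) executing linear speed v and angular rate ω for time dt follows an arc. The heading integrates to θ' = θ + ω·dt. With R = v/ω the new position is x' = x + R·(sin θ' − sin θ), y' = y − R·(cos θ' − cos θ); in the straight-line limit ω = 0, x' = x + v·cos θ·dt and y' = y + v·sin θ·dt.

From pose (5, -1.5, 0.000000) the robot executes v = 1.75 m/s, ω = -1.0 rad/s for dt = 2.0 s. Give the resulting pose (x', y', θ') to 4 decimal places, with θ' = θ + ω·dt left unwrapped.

(6.5913, -3.9783, -2.0000)

θ' = 0.0000 + -1.0·2.0 = -2.0000
R = v/ω = 1.75/-1.0 = -1.7500
x' = 5 + -1.7500·(sin -2.0000 − sin 0.0000) = 6.5913
y' = -1.5 − -1.7500·(cos -2.0000 − cos 0.0000) = -3.9783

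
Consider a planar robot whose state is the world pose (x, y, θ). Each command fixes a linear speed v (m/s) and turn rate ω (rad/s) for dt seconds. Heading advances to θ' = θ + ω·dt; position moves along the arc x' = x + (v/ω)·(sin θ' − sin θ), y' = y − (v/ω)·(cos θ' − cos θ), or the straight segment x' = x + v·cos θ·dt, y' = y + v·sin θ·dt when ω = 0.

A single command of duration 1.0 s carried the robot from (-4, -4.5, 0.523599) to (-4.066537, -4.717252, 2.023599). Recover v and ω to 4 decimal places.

Δθ = 2.023599 − 0.523599 = 1.500000
ω = Δθ/dt = 1.500000/1.0 = 1.5000
R = −Δy/(cos θ' − cos θ) = -0.1667
v = R·ω = -0.1667·1.5000 = -0.2500

v = -0.2500, ω = 1.5000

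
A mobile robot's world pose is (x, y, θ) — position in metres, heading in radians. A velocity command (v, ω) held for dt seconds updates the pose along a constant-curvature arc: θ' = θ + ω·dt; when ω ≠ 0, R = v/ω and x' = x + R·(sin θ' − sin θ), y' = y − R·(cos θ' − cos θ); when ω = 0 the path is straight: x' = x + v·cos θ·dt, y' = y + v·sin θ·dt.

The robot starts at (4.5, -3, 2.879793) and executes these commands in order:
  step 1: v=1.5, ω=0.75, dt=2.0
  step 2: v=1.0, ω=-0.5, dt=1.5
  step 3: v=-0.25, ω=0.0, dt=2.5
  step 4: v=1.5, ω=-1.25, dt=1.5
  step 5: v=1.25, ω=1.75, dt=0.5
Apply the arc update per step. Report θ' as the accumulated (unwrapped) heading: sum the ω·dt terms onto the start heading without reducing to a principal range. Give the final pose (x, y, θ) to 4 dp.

(-0.4034, -3.7667, 2.6298)

step 1: θ'=4.3798 (R=2.0000) → pose (2.0920, -4.2789, 4.3798)
step 2: θ'=3.6298 (R=-2.0000) → pose (1.1396, -5.3922, 3.6298)
step 3: θ'=3.6298 (straight) → pose (1.6916, -5.0991, 3.6298)
step 4: θ'=1.7548 (R=-1.2000) → pose (-0.0510, -4.2588, 1.7548)
step 5: θ'=2.6298 (R=0.7143) → pose (-0.4034, -3.7667, 2.6298)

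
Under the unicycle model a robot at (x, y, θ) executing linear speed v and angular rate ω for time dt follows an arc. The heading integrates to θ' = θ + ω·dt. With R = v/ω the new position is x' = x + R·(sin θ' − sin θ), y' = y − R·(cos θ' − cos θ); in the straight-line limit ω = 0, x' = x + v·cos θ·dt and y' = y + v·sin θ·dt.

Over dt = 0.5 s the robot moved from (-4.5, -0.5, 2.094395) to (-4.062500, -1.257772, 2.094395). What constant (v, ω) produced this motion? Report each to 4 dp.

Δθ = 2.094395 − 2.094395 = 0.000000
ω = Δθ/dt = 0.000000/0.5 = 0.0000
ω = 0 → v = (Δx·cos θ + Δy·sin θ)/dt = -1.7500

v = -1.7500, ω = 0.0000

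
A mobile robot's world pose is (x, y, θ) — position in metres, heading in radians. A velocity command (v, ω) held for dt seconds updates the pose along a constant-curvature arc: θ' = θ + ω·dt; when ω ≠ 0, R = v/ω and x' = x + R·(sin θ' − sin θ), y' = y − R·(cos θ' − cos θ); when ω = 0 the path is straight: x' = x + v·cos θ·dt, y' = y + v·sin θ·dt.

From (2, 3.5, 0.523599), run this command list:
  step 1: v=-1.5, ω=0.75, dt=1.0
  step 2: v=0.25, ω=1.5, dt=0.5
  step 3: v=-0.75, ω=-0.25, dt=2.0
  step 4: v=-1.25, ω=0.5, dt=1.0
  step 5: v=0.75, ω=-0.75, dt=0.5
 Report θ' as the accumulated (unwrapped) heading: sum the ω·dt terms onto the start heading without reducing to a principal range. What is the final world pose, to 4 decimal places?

(1.5286, 0.1694, 1.6486)

step 1: θ'=1.2736 (R=-2.0000) → pose (1.0877, 2.3536, 1.2736)
step 2: θ'=2.0236 (R=0.1667) → pose (1.0782, 2.4754, 2.0236)
step 3: θ'=1.5236 (R=3.0000) → pose (1.3772, 1.0214, 1.5236)
step 4: θ'=2.0236 (R=-2.5000) → pose (1.6263, -0.1903, 2.0236)
step 5: θ'=1.6486 (R=-1.0000) → pose (1.5286, 0.1694, 1.6486)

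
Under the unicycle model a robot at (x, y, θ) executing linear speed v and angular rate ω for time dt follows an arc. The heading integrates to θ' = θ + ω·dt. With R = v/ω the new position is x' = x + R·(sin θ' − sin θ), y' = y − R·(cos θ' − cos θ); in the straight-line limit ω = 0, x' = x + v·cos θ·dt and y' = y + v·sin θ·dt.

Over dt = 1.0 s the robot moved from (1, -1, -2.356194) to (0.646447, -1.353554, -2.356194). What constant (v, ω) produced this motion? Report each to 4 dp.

Δθ = -2.356194 − -2.356194 = 0.000000
ω = Δθ/dt = 0.000000/1.0 = 0.0000
ω = 0 → v = (Δx·cos θ + Δy·sin θ)/dt = 0.5000

v = 0.5000, ω = 0.0000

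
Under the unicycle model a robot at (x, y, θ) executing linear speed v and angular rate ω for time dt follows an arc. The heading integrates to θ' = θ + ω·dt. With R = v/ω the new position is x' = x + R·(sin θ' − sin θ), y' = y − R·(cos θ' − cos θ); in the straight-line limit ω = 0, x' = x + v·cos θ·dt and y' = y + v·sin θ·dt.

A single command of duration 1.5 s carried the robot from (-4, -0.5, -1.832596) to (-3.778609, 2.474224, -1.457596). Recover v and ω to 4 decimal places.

Δθ = -1.457596 − -1.832596 = 0.375000
ω = Δθ/dt = 0.375000/1.5 = 0.2500
R = −Δy/(cos θ' − cos θ) = -8.0000
v = R·ω = -8.0000·0.2500 = -2.0000

v = -2.0000, ω = 0.2500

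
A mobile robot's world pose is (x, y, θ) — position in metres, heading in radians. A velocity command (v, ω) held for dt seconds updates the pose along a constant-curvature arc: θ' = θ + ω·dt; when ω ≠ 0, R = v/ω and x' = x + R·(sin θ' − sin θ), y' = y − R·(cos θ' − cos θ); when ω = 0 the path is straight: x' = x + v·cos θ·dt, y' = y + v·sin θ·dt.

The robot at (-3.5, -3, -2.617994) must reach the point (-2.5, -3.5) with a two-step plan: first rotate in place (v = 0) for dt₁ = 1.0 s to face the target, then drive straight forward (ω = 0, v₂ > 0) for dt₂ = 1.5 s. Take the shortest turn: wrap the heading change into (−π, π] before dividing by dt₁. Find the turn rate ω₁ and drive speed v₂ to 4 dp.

heading to target = atan2(-3.5−-3, -2.5−-3.5) = -0.4636
Δθ = wrap(-0.4636 − -2.6180) = 2.1543; ω₁ = Δθ/dt₁ = 2.1543
distance = √((-2.5−-3.5)² + (-3.5−-3)²) = 1.1180; v₂ = distance/dt₂ = 0.7454

ω₁ = 2.1543, v₂ = 0.7454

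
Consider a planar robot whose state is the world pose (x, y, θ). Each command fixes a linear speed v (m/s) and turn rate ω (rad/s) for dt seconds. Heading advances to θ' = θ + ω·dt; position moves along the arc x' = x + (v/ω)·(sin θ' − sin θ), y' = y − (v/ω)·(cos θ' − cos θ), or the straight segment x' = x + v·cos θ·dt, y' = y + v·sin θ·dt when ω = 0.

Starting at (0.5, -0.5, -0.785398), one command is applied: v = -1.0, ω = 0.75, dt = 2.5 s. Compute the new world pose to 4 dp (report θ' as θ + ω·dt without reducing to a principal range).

(-1.6247, -0.8257, 1.0896)

θ' = -0.7854 + 0.75·2.5 = 1.0896
R = v/ω = -1.0/0.75 = -1.3333
x' = 0.5 + -1.3333·(sin 1.0896 − sin -0.7854) = -1.6247
y' = -0.5 − -1.3333·(cos 1.0896 − cos -0.7854) = -0.8257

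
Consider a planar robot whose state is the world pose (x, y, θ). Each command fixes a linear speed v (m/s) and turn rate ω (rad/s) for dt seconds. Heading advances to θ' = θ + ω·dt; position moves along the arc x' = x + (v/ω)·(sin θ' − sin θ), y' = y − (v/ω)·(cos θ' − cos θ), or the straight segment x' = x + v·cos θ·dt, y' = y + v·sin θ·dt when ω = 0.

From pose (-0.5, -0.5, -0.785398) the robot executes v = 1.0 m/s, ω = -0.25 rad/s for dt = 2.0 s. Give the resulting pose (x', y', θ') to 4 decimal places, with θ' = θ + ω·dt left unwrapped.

(0.5098, -2.2023, -1.2854)

θ' = -0.7854 + -0.25·2.0 = -1.2854
R = v/ω = 1.0/-0.25 = -4.0000
x' = -0.5 + -4.0000·(sin -1.2854 − sin -0.7854) = 0.5098
y' = -0.5 − -4.0000·(cos -1.2854 − cos -0.7854) = -2.2023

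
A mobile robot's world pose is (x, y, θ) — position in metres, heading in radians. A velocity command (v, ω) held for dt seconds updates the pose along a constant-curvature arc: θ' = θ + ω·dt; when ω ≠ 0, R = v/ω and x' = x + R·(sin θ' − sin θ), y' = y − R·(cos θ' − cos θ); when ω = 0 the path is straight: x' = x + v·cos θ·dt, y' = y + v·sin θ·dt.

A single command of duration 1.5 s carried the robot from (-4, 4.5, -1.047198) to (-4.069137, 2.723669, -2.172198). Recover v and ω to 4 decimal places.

Δθ = -2.172198 − -1.047198 = -1.125000
ω = Δθ/dt = -1.125000/1.5 = -0.7500
R = −Δy/(cos θ' − cos θ) = -1.6667
v = R·ω = -1.6667·-0.7500 = 1.2500

v = 1.2500, ω = -0.7500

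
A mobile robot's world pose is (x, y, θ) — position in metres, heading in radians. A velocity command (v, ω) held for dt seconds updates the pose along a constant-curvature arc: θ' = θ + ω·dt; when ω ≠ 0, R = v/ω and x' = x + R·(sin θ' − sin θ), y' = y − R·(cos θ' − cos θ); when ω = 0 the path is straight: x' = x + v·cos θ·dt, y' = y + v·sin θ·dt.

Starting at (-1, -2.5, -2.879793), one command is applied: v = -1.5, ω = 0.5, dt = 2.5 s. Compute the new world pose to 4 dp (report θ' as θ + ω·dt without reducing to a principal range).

θ' = -2.8798 + 0.5·2.5 = -1.6298
R = v/ω = -1.5/0.5 = -3.0000
x' = -1 + -3.0000·(sin -1.6298 − sin -2.8798) = 1.2183
y' = -2.5 − -3.0000·(cos -1.6298 − cos -2.8798) = 0.2209

(1.2183, 0.2209, -1.6298)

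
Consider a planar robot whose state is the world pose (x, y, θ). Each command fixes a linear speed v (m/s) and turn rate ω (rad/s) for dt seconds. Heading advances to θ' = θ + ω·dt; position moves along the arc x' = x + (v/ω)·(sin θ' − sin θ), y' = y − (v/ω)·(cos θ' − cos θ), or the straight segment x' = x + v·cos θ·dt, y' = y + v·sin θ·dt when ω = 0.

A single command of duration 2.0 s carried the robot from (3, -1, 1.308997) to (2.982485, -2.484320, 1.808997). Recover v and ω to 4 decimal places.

Δθ = 1.808997 − 1.308997 = 0.500000
ω = Δθ/dt = 0.500000/2.0 = 0.2500
R = −Δy/(cos θ' − cos θ) = -3.0000
v = R·ω = -3.0000·0.2500 = -0.7500

v = -0.7500, ω = 0.2500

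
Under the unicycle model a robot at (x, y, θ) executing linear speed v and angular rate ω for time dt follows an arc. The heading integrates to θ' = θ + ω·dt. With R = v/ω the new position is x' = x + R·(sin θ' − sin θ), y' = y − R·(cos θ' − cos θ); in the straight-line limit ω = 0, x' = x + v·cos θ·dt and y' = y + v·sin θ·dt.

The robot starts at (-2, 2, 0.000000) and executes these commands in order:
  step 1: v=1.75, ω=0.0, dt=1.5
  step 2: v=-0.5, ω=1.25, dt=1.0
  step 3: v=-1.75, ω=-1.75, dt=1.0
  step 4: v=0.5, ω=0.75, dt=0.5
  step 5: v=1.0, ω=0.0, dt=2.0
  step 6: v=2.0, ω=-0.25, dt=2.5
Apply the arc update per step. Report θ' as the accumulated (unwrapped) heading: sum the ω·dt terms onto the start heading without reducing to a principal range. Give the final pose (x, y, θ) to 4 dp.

(5.4936, -1.2460, -0.7500)

step 1: θ'=0.0000 (straight) → pose (0.6250, 2.0000, 0.0000)
step 2: θ'=1.2500 (R=-0.4000) → pose (0.2454, 1.7261, 1.2500)
step 3: θ'=-0.5000 (R=1.0000) → pose (-1.1830, 1.1639, -0.5000)
step 4: θ'=-0.1250 (R=0.6667) → pose (-0.9465, 1.0875, -0.1250)
step 5: θ'=-0.1250 (straight) → pose (1.0379, 0.8381, -0.1250)
step 6: θ'=-0.7500 (R=-8.0000) → pose (5.4936, -1.2460, -0.7500)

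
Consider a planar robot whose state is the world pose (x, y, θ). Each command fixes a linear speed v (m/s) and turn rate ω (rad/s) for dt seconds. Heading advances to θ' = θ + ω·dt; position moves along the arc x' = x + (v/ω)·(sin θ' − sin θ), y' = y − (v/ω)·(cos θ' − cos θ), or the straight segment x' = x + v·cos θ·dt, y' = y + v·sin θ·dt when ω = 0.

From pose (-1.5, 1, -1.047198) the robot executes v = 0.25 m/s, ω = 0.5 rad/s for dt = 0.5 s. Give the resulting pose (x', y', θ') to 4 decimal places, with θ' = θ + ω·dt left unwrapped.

θ' = -1.0472 + 0.5·0.5 = -0.7972
R = v/ω = 0.25/0.5 = 0.5000
x' = -1.5 + 0.5000·(sin -0.7972 − sin -1.0472) = -1.4247
y' = 1 − 0.5000·(cos -0.7972 − cos -1.0472) = 0.9006

(-1.4247, 0.9006, -0.7972)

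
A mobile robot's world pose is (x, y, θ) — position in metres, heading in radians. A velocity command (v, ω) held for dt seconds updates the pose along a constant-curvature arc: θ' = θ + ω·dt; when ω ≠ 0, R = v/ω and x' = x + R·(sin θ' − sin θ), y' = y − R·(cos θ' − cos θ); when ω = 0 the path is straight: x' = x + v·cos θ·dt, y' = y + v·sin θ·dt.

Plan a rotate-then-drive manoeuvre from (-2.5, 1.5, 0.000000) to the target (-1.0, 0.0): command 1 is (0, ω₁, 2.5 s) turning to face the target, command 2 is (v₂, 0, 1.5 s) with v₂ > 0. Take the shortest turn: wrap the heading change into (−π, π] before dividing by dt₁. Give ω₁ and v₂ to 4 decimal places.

ω₁ = -0.3142, v₂ = 1.4142

heading to target = atan2(0−1.5, -1−-2.5) = -0.7854
Δθ = wrap(-0.7854 − 0.0000) = -0.7854; ω₁ = Δθ/dt₁ = -0.3142
distance = √((-1−-2.5)² + (0−1.5)²) = 2.1213; v₂ = distance/dt₂ = 1.4142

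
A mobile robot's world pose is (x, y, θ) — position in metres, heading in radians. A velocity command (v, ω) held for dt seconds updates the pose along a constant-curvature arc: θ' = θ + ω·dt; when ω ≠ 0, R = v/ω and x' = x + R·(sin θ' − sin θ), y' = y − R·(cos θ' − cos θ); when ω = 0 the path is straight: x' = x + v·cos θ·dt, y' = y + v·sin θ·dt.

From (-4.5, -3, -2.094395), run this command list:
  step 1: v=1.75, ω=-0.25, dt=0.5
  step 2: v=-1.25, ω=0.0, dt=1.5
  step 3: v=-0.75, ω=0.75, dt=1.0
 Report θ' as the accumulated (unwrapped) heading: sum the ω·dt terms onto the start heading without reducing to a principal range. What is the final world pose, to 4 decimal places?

step 1: θ'=-2.2194 (R=-7.0000) → pose (-4.9837, -3.7285, -2.2194)
step 2: θ'=-2.2194 (straight) → pose (-3.8510, -2.2342, -2.2194)
step 3: θ'=-1.4694 (R=-1.0000) → pose (-3.6531, -1.5289, -1.4694)

(-3.6531, -1.5289, -1.4694)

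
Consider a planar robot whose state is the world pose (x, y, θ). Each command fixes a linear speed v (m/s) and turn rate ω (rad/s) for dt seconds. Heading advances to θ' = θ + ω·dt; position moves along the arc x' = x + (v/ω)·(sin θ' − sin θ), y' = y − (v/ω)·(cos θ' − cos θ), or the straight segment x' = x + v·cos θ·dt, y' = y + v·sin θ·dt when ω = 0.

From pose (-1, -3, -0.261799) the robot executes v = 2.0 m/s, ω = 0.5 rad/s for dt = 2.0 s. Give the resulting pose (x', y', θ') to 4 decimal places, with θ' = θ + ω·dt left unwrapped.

(2.7271, -2.0950, 0.7382)

θ' = -0.2618 + 0.5·2.0 = 0.7382
R = v/ω = 2.0/0.5 = 4.0000
x' = -1 + 4.0000·(sin 0.7382 − sin -0.2618) = 2.7271
y' = -3 − 4.0000·(cos 0.7382 − cos -0.2618) = -2.0950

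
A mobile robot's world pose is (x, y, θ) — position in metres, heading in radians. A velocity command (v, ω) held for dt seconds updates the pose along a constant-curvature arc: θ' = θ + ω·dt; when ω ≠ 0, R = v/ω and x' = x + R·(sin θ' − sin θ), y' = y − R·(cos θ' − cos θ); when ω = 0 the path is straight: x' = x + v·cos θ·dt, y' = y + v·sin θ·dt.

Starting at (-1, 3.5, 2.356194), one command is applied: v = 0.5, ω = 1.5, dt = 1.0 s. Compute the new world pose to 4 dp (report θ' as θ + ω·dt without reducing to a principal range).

θ' = 2.3562 + 1.5·1.0 = 3.8562
R = v/ω = 0.5/1.5 = 0.3333
x' = -1 + 0.3333·(sin 3.8562 − sin 2.3562) = -1.4541
y' = 3.5 − 0.3333·(cos 3.8562 − cos 2.3562) = 3.5161

(-1.4541, 3.5161, 3.8562)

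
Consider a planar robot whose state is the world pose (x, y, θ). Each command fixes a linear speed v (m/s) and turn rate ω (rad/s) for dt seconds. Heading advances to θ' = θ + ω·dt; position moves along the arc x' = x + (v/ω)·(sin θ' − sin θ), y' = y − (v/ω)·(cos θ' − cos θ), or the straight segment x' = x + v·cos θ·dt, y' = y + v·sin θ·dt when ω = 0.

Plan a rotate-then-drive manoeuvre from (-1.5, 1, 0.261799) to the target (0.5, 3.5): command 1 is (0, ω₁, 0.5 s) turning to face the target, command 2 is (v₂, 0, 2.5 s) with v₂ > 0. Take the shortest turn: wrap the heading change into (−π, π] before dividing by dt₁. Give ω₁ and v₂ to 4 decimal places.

heading to target = atan2(3.5−1, 0.5−-1.5) = 0.8961
Δθ = wrap(0.8961 − 0.2618) = 0.6343; ω₁ = Δθ/dt₁ = 1.2685
distance = √((0.5−-1.5)² + (3.5−1)²) = 3.2016; v₂ = distance/dt₂ = 1.2806

ω₁ = 1.2685, v₂ = 1.2806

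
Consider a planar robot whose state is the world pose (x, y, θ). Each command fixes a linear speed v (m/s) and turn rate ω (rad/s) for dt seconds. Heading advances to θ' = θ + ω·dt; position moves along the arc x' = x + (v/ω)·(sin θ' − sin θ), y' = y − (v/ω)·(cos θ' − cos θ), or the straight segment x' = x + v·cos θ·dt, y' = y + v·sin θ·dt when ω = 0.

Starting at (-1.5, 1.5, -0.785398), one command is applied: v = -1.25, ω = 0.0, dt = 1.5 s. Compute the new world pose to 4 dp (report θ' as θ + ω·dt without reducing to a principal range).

(-2.8258, 2.8258, -0.7854)

θ' = -0.7854 + 0.0·1.5 = -0.7854
ω = 0 → straight: x' = -1.5 + -1.25·cos(-0.7854)·1.5 = -2.8258
y' = 1.5 + -1.25·sin(-0.7854)·1.5 = 2.8258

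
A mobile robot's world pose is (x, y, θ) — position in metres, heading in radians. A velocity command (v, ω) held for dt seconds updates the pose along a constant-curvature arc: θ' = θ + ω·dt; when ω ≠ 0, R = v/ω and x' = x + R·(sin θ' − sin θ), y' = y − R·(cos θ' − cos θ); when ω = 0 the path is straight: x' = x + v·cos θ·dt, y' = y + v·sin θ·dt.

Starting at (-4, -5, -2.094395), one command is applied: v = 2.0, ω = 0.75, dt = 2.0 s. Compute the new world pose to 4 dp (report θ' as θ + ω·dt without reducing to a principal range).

(-3.1840, -8.5426, -0.5944)

θ' = -2.0944 + 0.75·2.0 = -0.5944
R = v/ω = 2.0/0.75 = 2.6667
x' = -4 + 2.6667·(sin -0.5944 − sin -2.0944) = -3.1840
y' = -5 − 2.6667·(cos -0.5944 − cos -2.0944) = -8.5426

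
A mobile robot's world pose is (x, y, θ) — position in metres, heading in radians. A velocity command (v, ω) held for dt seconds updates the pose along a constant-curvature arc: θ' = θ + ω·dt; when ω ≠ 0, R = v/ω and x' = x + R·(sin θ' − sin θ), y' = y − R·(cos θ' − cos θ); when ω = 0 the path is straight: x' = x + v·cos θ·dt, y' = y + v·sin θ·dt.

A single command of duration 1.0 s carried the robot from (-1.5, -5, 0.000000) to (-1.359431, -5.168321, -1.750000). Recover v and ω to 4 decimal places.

Δθ = -1.750000 − 0.000000 = -1.750000
ω = Δθ/dt = -1.750000/1.0 = -1.7500
R = −Δy/(cos θ' − cos θ) = -0.1429
v = R·ω = -0.1429·-1.7500 = 0.2500

v = 0.2500, ω = -1.7500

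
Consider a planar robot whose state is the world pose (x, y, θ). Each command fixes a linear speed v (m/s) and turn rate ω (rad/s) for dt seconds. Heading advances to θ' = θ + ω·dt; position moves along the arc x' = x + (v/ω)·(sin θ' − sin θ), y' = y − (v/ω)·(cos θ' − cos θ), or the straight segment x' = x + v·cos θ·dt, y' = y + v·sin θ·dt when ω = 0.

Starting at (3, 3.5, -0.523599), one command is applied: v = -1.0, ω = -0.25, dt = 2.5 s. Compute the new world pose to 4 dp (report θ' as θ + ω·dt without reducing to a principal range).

θ' = -0.5236 + -0.25·2.5 = -1.1486
R = v/ω = -1.0/-0.25 = 4.0000
x' = 3 + 4.0000·(sin -1.1486 − sin -0.5236) = 1.3512
y' = 3.5 − 4.0000·(cos -1.1486 − cos -0.5236) = 5.3250

(1.3512, 5.3250, -1.1486)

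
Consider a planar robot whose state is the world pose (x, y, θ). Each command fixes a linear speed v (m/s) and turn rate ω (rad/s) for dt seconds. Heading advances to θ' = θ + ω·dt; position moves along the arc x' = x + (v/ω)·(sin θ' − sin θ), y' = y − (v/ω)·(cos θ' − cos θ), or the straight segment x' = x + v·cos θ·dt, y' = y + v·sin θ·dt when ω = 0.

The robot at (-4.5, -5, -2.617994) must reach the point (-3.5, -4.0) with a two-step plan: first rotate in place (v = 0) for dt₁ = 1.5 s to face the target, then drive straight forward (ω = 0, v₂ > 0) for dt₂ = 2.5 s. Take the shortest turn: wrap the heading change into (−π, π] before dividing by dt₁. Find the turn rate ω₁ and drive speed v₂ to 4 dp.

heading to target = atan2(-4−-5, -3.5−-4.5) = 0.7854
Δθ = wrap(0.7854 − -2.6180) = -2.8798; ω₁ = Δθ/dt₁ = -1.9199
distance = √((-3.5−-4.5)² + (-4−-5)²) = 1.4142; v₂ = distance/dt₂ = 0.5657

ω₁ = -1.9199, v₂ = 0.5657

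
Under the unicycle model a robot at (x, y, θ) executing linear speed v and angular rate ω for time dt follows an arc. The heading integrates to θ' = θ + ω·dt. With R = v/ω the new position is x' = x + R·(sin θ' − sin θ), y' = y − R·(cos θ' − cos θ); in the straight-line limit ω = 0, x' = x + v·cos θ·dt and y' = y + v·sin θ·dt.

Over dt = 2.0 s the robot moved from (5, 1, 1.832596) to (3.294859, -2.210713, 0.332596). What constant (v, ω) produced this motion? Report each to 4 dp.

v = -2.0000, ω = -0.7500

Δθ = 0.332596 − 1.832596 = -1.500000
ω = Δθ/dt = -1.500000/2.0 = -0.7500
R = −Δy/(cos θ' − cos θ) = 2.6667
v = R·ω = 2.6667·-0.7500 = -2.0000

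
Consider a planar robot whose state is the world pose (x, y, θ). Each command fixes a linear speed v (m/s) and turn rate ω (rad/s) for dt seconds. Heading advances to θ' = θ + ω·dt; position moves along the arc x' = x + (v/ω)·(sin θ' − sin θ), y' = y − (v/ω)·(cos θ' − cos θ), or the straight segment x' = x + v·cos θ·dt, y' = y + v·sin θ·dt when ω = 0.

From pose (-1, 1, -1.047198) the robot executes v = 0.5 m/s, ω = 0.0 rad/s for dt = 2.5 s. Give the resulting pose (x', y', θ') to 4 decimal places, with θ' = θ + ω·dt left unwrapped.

(-0.3750, -0.0825, -1.0472)

θ' = -1.0472 + 0.0·2.5 = -1.0472
ω = 0 → straight: x' = -1 + 0.5·cos(-1.0472)·2.5 = -0.3750
y' = 1 + 0.5·sin(-1.0472)·2.5 = -0.0825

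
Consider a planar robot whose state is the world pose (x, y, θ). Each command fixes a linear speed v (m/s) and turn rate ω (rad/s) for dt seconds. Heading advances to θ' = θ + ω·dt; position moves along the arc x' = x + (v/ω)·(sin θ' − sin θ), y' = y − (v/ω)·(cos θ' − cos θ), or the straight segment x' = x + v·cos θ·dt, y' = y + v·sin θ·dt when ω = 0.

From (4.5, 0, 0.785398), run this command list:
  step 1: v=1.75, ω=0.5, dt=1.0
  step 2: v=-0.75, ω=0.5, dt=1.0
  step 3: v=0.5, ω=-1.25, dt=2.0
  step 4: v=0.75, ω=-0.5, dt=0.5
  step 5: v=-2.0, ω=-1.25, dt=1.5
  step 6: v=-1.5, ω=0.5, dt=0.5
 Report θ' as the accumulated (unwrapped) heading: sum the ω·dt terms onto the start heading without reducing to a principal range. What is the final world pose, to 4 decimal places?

step 1: θ'=1.2854 (R=3.5000) → pose (5.3836, 1.4895, 1.2854)
step 2: θ'=1.7854 (R=-1.5000) → pose (5.3573, 0.7477, 1.7854)
step 3: θ'=-0.7146 (R=-0.4000) → pose (6.0102, 1.1351, -0.7146)
step 4: θ'=-0.9646 (R=-1.5000) → pose (6.2600, 0.8566, -0.9646)
step 5: θ'=-2.8396 (R=1.6000) → pose (7.0990, 3.2958, -2.8396)
step 6: θ'=-2.5896 (R=-3.0000) → pose (7.7799, 3.6056, -2.5896)

(7.7799, 3.6056, -2.5896)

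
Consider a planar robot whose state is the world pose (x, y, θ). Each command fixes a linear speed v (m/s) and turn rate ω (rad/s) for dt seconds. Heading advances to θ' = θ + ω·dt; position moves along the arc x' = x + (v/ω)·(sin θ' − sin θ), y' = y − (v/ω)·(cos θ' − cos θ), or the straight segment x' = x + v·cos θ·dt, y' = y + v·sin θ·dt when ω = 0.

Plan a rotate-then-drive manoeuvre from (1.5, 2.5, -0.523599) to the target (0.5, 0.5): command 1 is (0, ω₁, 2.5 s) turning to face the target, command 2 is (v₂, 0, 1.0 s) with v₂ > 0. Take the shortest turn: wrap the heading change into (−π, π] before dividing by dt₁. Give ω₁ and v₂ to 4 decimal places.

heading to target = atan2(0.5−2.5, 0.5−1.5) = -2.0344
Δθ = wrap(-2.0344 − -0.5236) = -1.5108; ω₁ = Δθ/dt₁ = -0.6043
distance = √((0.5−1.5)² + (0.5−2.5)²) = 2.2361; v₂ = distance/dt₂ = 2.2361

ω₁ = -0.6043, v₂ = 2.2361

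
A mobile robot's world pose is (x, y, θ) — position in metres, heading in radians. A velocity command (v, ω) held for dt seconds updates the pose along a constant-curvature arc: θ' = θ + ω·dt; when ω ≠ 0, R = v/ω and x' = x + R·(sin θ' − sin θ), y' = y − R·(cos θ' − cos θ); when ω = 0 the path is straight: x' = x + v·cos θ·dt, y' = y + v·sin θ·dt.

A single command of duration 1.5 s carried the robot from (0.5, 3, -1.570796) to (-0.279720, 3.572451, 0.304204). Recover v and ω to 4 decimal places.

Δθ = 0.304204 − -1.570796 = 1.875000
ω = Δθ/dt = 1.875000/1.5 = 1.2500
R = Δx/(sin θ' − sin θ) = -0.6000
v = R·ω = -0.6000·1.2500 = -0.7500

v = -0.7500, ω = 1.2500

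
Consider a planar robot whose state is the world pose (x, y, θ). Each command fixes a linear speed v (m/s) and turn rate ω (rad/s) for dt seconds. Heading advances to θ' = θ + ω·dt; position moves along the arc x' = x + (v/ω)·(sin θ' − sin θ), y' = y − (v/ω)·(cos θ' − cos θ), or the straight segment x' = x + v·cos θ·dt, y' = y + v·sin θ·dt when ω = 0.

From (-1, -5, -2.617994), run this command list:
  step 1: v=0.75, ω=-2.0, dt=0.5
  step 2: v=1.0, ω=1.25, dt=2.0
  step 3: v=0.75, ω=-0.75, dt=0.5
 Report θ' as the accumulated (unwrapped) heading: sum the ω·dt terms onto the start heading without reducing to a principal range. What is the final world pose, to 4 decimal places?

(-2.3480, -6.4292, -1.4930)

step 1: θ'=-3.6180 (R=-0.3750) → pose (-1.3595, -5.0085, -3.6180)
step 2: θ'=-1.1180 (R=0.8000) → pose (-2.4457, -6.0694, -1.1180)
step 3: θ'=-1.4930 (R=-1.0000) → pose (-2.3480, -6.4292, -1.4930)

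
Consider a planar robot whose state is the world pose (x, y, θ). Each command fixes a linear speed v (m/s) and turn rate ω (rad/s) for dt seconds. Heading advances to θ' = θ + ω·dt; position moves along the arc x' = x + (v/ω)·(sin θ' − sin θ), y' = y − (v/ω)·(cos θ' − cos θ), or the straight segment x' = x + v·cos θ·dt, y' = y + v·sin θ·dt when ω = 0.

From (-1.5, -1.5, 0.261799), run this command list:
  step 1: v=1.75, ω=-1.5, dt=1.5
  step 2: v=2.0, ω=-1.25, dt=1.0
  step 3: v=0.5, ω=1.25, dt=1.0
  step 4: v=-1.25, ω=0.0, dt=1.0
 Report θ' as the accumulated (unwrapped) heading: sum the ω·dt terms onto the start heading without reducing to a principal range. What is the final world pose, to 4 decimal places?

step 1: θ'=-1.9882 (R=-1.1667) → pose (-0.1315, -3.0999, -1.9882)
step 2: θ'=-3.2382 (R=-1.6000) → pose (-1.7485, -4.0438, -3.2382)
step 3: θ'=-1.9882 (R=0.4000) → pose (-2.1527, -4.2798, -1.9882)
step 4: θ'=-1.9882 (straight) → pose (-1.6460, -3.1371, -1.9882)

(-1.6460, -3.1371, -1.9882)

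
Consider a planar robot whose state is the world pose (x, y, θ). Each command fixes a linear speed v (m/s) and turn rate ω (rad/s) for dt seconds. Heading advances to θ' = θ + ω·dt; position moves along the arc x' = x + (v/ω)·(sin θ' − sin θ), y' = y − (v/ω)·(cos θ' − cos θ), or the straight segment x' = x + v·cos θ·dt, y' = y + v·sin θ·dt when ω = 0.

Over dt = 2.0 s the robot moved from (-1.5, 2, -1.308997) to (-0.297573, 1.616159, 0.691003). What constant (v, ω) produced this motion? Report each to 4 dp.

v = 0.7500, ω = 1.0000

Δθ = 0.691003 − -1.308997 = 2.000000
ω = Δθ/dt = 2.000000/2.0 = 1.0000
R = Δx/(sin θ' − sin θ) = 0.7500
v = R·ω = 0.7500·1.0000 = 0.7500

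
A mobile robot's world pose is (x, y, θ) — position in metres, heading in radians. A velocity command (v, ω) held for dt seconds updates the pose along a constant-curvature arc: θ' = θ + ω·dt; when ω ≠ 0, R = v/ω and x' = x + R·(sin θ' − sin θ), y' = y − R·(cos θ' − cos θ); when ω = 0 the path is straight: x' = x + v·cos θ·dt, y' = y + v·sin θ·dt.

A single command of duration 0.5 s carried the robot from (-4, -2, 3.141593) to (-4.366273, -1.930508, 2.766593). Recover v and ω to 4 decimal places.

v = 0.7500, ω = -0.7500

Δθ = 2.766593 − 3.141593 = -0.375000
ω = Δθ/dt = -0.375000/0.5 = -0.7500
R = Δx/(sin θ' − sin θ) = -1.0000
v = R·ω = -1.0000·-0.7500 = 0.7500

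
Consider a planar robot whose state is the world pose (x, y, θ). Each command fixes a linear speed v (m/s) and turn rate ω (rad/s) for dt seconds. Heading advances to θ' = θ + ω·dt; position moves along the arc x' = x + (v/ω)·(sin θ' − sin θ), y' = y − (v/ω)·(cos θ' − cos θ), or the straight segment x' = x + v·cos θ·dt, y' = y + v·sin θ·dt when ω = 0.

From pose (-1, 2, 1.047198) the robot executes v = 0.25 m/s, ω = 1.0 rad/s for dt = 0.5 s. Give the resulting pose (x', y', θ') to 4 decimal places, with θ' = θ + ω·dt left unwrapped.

θ' = 1.0472 + 1.0·0.5 = 1.5472
R = v/ω = 0.25/1.0 = 0.2500
x' = -1 + 0.2500·(sin 1.5472 − sin 1.0472) = -0.9666
y' = 2 − 0.2500·(cos 1.5472 − cos 1.0472) = 2.1191

(-0.9666, 2.1191, 1.5472)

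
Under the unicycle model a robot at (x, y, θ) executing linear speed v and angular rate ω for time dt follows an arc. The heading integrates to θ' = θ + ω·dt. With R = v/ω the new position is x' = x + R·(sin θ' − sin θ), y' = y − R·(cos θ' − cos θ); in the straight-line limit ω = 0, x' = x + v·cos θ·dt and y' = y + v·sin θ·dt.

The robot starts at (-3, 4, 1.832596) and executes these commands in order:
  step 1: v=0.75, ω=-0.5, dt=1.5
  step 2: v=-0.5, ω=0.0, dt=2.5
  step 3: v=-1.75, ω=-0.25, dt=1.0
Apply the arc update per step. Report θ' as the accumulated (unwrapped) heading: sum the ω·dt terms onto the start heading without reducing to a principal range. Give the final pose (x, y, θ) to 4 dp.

(-4.4667, 2.5604, 0.8326)

step 1: θ'=1.0826 (R=-1.5000) → pose (-2.8759, 5.0918, 1.0826)
step 2: θ'=1.0826 (straight) → pose (-3.4622, 3.9878, 1.0826)
step 3: θ'=0.8326 (R=7.0000) → pose (-4.4667, 2.5604, 0.8326)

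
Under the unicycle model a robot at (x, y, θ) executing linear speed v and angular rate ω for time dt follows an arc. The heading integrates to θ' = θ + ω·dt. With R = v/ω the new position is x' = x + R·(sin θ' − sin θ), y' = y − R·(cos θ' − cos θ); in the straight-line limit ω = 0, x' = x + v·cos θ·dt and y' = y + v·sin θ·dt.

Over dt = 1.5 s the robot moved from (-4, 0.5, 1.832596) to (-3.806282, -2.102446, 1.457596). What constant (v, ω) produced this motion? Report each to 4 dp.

Δθ = 1.457596 − 1.832596 = -0.375000
ω = Δθ/dt = -0.375000/1.5 = -0.2500
R = −Δy/(cos θ' − cos θ) = 7.0000
v = R·ω = 7.0000·-0.2500 = -1.7500

v = -1.7500, ω = -0.2500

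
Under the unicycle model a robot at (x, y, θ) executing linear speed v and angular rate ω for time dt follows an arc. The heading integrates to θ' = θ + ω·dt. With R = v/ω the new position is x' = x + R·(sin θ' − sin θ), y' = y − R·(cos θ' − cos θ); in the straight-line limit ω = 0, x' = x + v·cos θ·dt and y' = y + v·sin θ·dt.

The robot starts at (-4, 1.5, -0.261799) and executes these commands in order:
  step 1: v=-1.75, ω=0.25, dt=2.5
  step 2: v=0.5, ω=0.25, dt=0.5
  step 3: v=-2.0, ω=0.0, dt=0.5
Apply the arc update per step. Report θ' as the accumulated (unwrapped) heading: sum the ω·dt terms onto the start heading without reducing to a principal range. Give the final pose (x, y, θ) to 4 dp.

step 1: θ'=0.3632 (R=-7.0000) → pose (-8.2986, 1.2819, 0.3632)
step 2: θ'=0.4882 (R=2.0000) → pose (-8.0711, 1.3850, 0.4882)
step 3: θ'=0.4882 (straight) → pose (-8.9542, 0.9160, 0.4882)

(-8.9542, 0.9160, 0.4882)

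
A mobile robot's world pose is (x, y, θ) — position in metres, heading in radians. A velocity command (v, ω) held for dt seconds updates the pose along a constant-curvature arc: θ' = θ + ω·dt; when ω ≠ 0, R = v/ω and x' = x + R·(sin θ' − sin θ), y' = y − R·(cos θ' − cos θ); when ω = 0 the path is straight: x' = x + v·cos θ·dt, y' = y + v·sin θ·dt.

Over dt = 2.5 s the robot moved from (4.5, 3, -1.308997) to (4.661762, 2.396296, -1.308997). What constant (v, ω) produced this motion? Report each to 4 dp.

v = 0.2500, ω = 0.0000

Δθ = -1.308997 − -1.308997 = 0.000000
ω = Δθ/dt = 0.000000/2.5 = 0.0000
ω = 0 → v = (Δx·cos θ + Δy·sin θ)/dt = 0.2500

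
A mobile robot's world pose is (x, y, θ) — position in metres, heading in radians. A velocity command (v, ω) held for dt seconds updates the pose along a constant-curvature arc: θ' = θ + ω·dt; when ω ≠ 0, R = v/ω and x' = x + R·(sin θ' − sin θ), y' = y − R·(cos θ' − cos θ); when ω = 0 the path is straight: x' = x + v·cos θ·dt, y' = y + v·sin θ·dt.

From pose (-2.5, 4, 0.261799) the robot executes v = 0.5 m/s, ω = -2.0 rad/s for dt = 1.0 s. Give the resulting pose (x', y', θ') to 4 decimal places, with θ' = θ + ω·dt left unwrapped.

θ' = 0.2618 + -2.0·1.0 = -1.7382
R = v/ω = 0.5/-2.0 = -0.2500
x' = -2.5 + -0.2500·(sin -1.7382 − sin 0.2618) = -2.1888
y' = 4 − -0.2500·(cos -1.7382 − cos 0.2618) = 3.7169

(-2.1888, 3.7169, -1.7382)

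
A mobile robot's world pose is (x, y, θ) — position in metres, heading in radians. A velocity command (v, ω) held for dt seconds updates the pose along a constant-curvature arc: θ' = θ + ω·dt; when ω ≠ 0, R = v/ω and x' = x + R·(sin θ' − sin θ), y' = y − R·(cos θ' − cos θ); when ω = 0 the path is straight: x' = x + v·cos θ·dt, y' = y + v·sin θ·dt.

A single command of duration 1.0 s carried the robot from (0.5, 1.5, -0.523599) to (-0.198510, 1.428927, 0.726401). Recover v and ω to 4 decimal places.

Δθ = 0.726401 − -0.523599 = 1.250000
ω = Δθ/dt = 1.250000/1.0 = 1.2500
R = Δx/(sin θ' − sin θ) = -0.6000
v = R·ω = -0.6000·1.2500 = -0.7500

v = -0.7500, ω = 1.2500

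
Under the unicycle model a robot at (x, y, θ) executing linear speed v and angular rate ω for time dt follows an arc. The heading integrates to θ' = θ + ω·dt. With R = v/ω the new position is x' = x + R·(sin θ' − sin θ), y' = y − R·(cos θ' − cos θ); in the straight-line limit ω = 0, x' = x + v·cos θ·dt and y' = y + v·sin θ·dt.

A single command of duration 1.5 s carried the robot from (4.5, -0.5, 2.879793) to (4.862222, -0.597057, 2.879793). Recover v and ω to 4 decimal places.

Δθ = 2.879793 − 2.879793 = 0.000000
ω = Δθ/dt = 0.000000/1.5 = 0.0000
ω = 0 → v = (Δx·cos θ + Δy·sin θ)/dt = -0.2500

v = -0.2500, ω = 0.0000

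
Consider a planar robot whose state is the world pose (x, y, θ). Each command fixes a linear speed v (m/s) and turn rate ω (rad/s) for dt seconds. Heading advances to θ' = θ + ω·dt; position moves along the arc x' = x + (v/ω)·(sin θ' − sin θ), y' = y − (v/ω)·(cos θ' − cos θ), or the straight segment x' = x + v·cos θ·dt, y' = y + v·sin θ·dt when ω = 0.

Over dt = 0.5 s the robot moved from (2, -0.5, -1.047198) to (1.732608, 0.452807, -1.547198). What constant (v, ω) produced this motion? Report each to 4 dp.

v = -2.0000, ω = -1.0000

Δθ = -1.547198 − -1.047198 = -0.500000
ω = Δθ/dt = -0.500000/0.5 = -1.0000
R = −Δy/(cos θ' − cos θ) = 2.0000
v = R·ω = 2.0000·-1.0000 = -2.0000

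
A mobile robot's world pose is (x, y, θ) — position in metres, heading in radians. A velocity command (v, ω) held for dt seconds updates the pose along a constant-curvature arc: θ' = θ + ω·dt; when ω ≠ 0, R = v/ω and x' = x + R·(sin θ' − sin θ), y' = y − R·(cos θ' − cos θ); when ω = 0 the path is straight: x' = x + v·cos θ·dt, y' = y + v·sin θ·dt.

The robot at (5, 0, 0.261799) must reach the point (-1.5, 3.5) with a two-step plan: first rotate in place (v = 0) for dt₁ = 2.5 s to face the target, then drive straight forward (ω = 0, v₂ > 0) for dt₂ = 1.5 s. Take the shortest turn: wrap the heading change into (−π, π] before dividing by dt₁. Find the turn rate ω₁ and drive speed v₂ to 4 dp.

heading to target = atan2(3.5−0, -1.5−5) = 2.6477
Δθ = wrap(2.6477 − 0.2618) = 2.3859; ω₁ = Δθ/dt₁ = 0.9543
distance = √((-1.5−5)² + (3.5−0)²) = 7.3824; v₂ = distance/dt₂ = 4.9216

ω₁ = 0.9543, v₂ = 4.9216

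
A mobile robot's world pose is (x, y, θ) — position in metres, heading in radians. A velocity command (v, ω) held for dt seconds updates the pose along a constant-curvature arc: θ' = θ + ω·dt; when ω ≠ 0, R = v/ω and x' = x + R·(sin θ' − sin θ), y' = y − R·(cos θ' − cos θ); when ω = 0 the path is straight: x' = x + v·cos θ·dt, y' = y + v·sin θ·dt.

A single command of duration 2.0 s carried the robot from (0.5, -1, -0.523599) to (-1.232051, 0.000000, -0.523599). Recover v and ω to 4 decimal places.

v = -1.0000, ω = 0.0000

Δθ = -0.523599 − -0.523599 = 0.000000
ω = Δθ/dt = 0.000000/2.0 = 0.0000
ω = 0 → v = (Δx·cos θ + Δy·sin θ)/dt = -1.0000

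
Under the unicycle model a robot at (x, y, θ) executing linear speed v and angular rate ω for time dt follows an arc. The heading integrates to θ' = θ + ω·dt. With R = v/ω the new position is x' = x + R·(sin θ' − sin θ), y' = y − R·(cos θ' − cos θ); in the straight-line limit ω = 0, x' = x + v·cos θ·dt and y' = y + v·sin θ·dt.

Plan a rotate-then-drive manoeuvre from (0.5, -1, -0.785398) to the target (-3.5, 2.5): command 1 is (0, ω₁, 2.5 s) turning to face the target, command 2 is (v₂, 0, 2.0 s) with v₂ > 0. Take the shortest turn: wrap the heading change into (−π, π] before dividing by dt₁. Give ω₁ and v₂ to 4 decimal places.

heading to target = atan2(2.5−-1, -3.5−0.5) = 2.4228
Δθ = wrap(2.4228 − -0.7854) = -3.0750; ω₁ = Δθ/dt₁ = -1.2300
distance = √((-3.5−0.5)² + (2.5−-1)²) = 5.3151; v₂ = distance/dt₂ = 2.6575

ω₁ = -1.2300, v₂ = 2.6575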